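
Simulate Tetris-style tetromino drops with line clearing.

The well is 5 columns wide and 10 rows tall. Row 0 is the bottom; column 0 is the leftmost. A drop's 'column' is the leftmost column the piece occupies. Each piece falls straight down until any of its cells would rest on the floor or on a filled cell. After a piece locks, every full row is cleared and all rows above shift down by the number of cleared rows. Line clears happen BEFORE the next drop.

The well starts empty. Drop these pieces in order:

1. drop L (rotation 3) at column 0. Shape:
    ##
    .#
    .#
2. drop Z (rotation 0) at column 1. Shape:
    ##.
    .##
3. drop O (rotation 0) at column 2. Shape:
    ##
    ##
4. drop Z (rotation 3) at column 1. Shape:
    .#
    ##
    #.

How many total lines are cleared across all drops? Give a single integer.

Answer: 0

Derivation:
Drop 1: L rot3 at col 0 lands with bottom-row=0; cleared 0 line(s) (total 0); column heights now [3 3 0 0 0], max=3
Drop 2: Z rot0 at col 1 lands with bottom-row=2; cleared 0 line(s) (total 0); column heights now [3 4 4 3 0], max=4
Drop 3: O rot0 at col 2 lands with bottom-row=4; cleared 0 line(s) (total 0); column heights now [3 4 6 6 0], max=6
Drop 4: Z rot3 at col 1 lands with bottom-row=5; cleared 0 line(s) (total 0); column heights now [3 7 8 6 0], max=8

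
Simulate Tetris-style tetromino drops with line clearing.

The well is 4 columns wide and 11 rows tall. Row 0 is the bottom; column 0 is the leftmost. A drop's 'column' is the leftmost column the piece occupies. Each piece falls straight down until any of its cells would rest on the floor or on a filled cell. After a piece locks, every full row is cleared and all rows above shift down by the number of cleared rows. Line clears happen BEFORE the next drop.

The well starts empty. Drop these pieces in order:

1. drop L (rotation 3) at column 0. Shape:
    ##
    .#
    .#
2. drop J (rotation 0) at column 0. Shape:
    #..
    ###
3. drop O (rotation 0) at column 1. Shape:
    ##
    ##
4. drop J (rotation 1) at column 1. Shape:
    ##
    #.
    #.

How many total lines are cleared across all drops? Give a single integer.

Answer: 0

Derivation:
Drop 1: L rot3 at col 0 lands with bottom-row=0; cleared 0 line(s) (total 0); column heights now [3 3 0 0], max=3
Drop 2: J rot0 at col 0 lands with bottom-row=3; cleared 0 line(s) (total 0); column heights now [5 4 4 0], max=5
Drop 3: O rot0 at col 1 lands with bottom-row=4; cleared 0 line(s) (total 0); column heights now [5 6 6 0], max=6
Drop 4: J rot1 at col 1 lands with bottom-row=6; cleared 0 line(s) (total 0); column heights now [5 9 9 0], max=9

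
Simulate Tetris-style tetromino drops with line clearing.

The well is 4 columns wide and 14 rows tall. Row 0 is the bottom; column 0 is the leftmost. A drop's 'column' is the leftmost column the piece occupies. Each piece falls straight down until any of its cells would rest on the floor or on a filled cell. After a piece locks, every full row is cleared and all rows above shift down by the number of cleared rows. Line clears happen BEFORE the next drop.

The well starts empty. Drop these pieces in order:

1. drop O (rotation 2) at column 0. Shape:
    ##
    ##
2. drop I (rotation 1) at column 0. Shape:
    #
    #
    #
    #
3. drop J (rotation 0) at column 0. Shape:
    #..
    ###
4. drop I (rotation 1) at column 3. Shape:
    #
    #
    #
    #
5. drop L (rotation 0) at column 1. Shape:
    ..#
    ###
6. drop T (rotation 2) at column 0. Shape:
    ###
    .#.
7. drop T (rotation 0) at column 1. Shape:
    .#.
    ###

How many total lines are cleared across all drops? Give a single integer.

Answer: 1

Derivation:
Drop 1: O rot2 at col 0 lands with bottom-row=0; cleared 0 line(s) (total 0); column heights now [2 2 0 0], max=2
Drop 2: I rot1 at col 0 lands with bottom-row=2; cleared 0 line(s) (total 0); column heights now [6 2 0 0], max=6
Drop 3: J rot0 at col 0 lands with bottom-row=6; cleared 0 line(s) (total 0); column heights now [8 7 7 0], max=8
Drop 4: I rot1 at col 3 lands with bottom-row=0; cleared 0 line(s) (total 0); column heights now [8 7 7 4], max=8
Drop 5: L rot0 at col 1 lands with bottom-row=7; cleared 1 line(s) (total 1); column heights now [7 7 7 8], max=8
Drop 6: T rot2 at col 0 lands with bottom-row=7; cleared 0 line(s) (total 1); column heights now [9 9 9 8], max=9
Drop 7: T rot0 at col 1 lands with bottom-row=9; cleared 0 line(s) (total 1); column heights now [9 10 11 10], max=11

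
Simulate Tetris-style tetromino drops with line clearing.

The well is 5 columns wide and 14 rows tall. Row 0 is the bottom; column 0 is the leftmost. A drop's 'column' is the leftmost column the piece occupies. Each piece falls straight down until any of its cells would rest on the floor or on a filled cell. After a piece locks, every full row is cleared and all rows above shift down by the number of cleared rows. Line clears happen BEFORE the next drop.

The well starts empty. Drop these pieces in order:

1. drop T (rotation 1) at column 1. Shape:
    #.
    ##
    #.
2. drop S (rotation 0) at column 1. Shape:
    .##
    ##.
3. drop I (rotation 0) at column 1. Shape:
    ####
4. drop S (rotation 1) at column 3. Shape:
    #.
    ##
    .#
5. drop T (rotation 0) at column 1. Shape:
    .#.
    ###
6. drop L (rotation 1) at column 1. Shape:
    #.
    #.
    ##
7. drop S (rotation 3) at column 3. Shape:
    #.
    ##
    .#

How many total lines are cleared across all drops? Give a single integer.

Drop 1: T rot1 at col 1 lands with bottom-row=0; cleared 0 line(s) (total 0); column heights now [0 3 2 0 0], max=3
Drop 2: S rot0 at col 1 lands with bottom-row=3; cleared 0 line(s) (total 0); column heights now [0 4 5 5 0], max=5
Drop 3: I rot0 at col 1 lands with bottom-row=5; cleared 0 line(s) (total 0); column heights now [0 6 6 6 6], max=6
Drop 4: S rot1 at col 3 lands with bottom-row=6; cleared 0 line(s) (total 0); column heights now [0 6 6 9 8], max=9
Drop 5: T rot0 at col 1 lands with bottom-row=9; cleared 0 line(s) (total 0); column heights now [0 10 11 10 8], max=11
Drop 6: L rot1 at col 1 lands with bottom-row=11; cleared 0 line(s) (total 0); column heights now [0 14 12 10 8], max=14
Drop 7: S rot3 at col 3 lands with bottom-row=9; cleared 0 line(s) (total 0); column heights now [0 14 12 12 11], max=14

Answer: 0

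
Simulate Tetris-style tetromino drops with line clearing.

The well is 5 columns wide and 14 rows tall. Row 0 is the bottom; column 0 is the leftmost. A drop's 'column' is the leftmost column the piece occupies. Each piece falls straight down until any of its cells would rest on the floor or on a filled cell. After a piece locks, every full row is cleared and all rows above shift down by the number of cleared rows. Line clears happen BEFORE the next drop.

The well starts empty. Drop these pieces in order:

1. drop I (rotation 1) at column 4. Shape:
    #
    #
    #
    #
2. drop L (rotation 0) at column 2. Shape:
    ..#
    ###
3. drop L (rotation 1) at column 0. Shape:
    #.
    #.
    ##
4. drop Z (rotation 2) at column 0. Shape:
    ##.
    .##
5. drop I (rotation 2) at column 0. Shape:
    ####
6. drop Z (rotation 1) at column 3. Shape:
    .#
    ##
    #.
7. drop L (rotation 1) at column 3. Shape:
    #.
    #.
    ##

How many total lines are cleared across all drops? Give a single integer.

Drop 1: I rot1 at col 4 lands with bottom-row=0; cleared 0 line(s) (total 0); column heights now [0 0 0 0 4], max=4
Drop 2: L rot0 at col 2 lands with bottom-row=4; cleared 0 line(s) (total 0); column heights now [0 0 5 5 6], max=6
Drop 3: L rot1 at col 0 lands with bottom-row=0; cleared 0 line(s) (total 0); column heights now [3 1 5 5 6], max=6
Drop 4: Z rot2 at col 0 lands with bottom-row=5; cleared 0 line(s) (total 0); column heights now [7 7 6 5 6], max=7
Drop 5: I rot2 at col 0 lands with bottom-row=7; cleared 0 line(s) (total 0); column heights now [8 8 8 8 6], max=8
Drop 6: Z rot1 at col 3 lands with bottom-row=8; cleared 0 line(s) (total 0); column heights now [8 8 8 10 11], max=11
Drop 7: L rot1 at col 3 lands with bottom-row=11; cleared 0 line(s) (total 0); column heights now [8 8 8 14 12], max=14

Answer: 0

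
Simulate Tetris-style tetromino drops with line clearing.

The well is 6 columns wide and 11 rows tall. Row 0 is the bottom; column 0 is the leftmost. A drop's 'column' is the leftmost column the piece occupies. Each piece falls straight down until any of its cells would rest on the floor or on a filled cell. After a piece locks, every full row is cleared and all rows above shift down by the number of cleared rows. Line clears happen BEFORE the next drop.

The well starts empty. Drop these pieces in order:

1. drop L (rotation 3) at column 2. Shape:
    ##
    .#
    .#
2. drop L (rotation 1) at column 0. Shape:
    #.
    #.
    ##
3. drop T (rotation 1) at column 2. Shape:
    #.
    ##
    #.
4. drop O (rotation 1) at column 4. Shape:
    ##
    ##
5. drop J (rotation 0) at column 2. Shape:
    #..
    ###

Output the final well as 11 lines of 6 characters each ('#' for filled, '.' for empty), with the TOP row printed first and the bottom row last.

Answer: ......
......
......
..#...
..###.
..#...
..##..
..#...
#.##..
#..###
##.###

Derivation:
Drop 1: L rot3 at col 2 lands with bottom-row=0; cleared 0 line(s) (total 0); column heights now [0 0 3 3 0 0], max=3
Drop 2: L rot1 at col 0 lands with bottom-row=0; cleared 0 line(s) (total 0); column heights now [3 1 3 3 0 0], max=3
Drop 3: T rot1 at col 2 lands with bottom-row=3; cleared 0 line(s) (total 0); column heights now [3 1 6 5 0 0], max=6
Drop 4: O rot1 at col 4 lands with bottom-row=0; cleared 0 line(s) (total 0); column heights now [3 1 6 5 2 2], max=6
Drop 5: J rot0 at col 2 lands with bottom-row=6; cleared 0 line(s) (total 0); column heights now [3 1 8 7 7 2], max=8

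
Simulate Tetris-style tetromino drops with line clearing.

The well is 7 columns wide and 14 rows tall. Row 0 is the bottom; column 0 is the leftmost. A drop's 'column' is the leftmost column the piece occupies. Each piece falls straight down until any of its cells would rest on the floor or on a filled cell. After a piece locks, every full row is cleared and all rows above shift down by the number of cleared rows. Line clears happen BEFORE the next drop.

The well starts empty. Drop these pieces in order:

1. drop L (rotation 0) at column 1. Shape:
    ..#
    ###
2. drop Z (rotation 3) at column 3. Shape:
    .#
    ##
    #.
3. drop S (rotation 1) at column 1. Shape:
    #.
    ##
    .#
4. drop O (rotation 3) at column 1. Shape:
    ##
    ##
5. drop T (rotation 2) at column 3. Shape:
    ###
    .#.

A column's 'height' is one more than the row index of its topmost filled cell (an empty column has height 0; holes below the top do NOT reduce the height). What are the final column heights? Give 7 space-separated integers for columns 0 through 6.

Drop 1: L rot0 at col 1 lands with bottom-row=0; cleared 0 line(s) (total 0); column heights now [0 1 1 2 0 0 0], max=2
Drop 2: Z rot3 at col 3 lands with bottom-row=2; cleared 0 line(s) (total 0); column heights now [0 1 1 4 5 0 0], max=5
Drop 3: S rot1 at col 1 lands with bottom-row=1; cleared 0 line(s) (total 0); column heights now [0 4 3 4 5 0 0], max=5
Drop 4: O rot3 at col 1 lands with bottom-row=4; cleared 0 line(s) (total 0); column heights now [0 6 6 4 5 0 0], max=6
Drop 5: T rot2 at col 3 lands with bottom-row=5; cleared 0 line(s) (total 0); column heights now [0 6 6 7 7 7 0], max=7

Answer: 0 6 6 7 7 7 0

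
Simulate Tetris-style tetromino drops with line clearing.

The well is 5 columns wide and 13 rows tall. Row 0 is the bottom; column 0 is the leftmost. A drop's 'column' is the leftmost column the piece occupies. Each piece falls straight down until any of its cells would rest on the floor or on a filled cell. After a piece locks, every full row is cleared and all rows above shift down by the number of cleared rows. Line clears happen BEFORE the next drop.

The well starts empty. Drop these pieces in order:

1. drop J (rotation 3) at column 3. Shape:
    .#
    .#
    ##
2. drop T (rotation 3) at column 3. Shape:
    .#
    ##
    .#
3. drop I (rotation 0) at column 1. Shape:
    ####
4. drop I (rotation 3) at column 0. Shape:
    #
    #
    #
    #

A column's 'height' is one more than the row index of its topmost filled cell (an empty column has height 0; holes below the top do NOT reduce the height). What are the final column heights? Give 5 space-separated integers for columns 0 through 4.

Drop 1: J rot3 at col 3 lands with bottom-row=0; cleared 0 line(s) (total 0); column heights now [0 0 0 1 3], max=3
Drop 2: T rot3 at col 3 lands with bottom-row=3; cleared 0 line(s) (total 0); column heights now [0 0 0 5 6], max=6
Drop 3: I rot0 at col 1 lands with bottom-row=6; cleared 0 line(s) (total 0); column heights now [0 7 7 7 7], max=7
Drop 4: I rot3 at col 0 lands with bottom-row=0; cleared 0 line(s) (total 0); column heights now [4 7 7 7 7], max=7

Answer: 4 7 7 7 7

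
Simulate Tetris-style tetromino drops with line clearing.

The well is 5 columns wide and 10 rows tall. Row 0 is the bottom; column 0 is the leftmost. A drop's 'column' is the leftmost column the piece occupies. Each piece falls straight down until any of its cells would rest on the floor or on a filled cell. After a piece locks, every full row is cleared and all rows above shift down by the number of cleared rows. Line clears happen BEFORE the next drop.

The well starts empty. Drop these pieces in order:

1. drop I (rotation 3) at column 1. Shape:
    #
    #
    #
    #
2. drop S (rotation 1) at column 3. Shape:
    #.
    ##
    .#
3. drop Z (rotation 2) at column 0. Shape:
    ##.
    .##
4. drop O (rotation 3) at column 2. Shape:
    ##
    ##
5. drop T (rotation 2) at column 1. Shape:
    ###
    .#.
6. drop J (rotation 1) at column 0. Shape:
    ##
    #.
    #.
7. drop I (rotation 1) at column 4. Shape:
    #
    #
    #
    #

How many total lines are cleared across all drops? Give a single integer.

Drop 1: I rot3 at col 1 lands with bottom-row=0; cleared 0 line(s) (total 0); column heights now [0 4 0 0 0], max=4
Drop 2: S rot1 at col 3 lands with bottom-row=0; cleared 0 line(s) (total 0); column heights now [0 4 0 3 2], max=4
Drop 3: Z rot2 at col 0 lands with bottom-row=4; cleared 0 line(s) (total 0); column heights now [6 6 5 3 2], max=6
Drop 4: O rot3 at col 2 lands with bottom-row=5; cleared 0 line(s) (total 0); column heights now [6 6 7 7 2], max=7
Drop 5: T rot2 at col 1 lands with bottom-row=7; cleared 0 line(s) (total 0); column heights now [6 9 9 9 2], max=9
Drop 6: J rot1 at col 0 lands with bottom-row=7; cleared 0 line(s) (total 0); column heights now [10 10 9 9 2], max=10
Drop 7: I rot1 at col 4 lands with bottom-row=2; cleared 1 line(s) (total 1); column heights now [9 9 8 8 5], max=9

Answer: 1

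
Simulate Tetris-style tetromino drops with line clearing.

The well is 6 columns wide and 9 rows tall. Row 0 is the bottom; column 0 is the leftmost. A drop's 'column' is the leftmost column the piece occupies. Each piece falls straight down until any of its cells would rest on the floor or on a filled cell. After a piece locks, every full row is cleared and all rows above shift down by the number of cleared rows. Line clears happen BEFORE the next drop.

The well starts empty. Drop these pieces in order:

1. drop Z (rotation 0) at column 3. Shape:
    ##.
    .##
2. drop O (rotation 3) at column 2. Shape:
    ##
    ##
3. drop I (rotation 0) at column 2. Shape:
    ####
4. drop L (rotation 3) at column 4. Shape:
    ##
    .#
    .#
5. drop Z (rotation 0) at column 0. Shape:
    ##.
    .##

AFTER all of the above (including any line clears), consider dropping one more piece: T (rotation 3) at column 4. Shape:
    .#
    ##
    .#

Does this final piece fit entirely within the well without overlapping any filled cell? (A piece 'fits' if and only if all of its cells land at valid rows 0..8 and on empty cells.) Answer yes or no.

Answer: no

Derivation:
Drop 1: Z rot0 at col 3 lands with bottom-row=0; cleared 0 line(s) (total 0); column heights now [0 0 0 2 2 1], max=2
Drop 2: O rot3 at col 2 lands with bottom-row=2; cleared 0 line(s) (total 0); column heights now [0 0 4 4 2 1], max=4
Drop 3: I rot0 at col 2 lands with bottom-row=4; cleared 0 line(s) (total 0); column heights now [0 0 5 5 5 5], max=5
Drop 4: L rot3 at col 4 lands with bottom-row=5; cleared 0 line(s) (total 0); column heights now [0 0 5 5 8 8], max=8
Drop 5: Z rot0 at col 0 lands with bottom-row=5; cleared 0 line(s) (total 0); column heights now [7 7 6 5 8 8], max=8
Test piece T rot3 at col 4 (width 2): heights before test = [7 7 6 5 8 8]; fits = False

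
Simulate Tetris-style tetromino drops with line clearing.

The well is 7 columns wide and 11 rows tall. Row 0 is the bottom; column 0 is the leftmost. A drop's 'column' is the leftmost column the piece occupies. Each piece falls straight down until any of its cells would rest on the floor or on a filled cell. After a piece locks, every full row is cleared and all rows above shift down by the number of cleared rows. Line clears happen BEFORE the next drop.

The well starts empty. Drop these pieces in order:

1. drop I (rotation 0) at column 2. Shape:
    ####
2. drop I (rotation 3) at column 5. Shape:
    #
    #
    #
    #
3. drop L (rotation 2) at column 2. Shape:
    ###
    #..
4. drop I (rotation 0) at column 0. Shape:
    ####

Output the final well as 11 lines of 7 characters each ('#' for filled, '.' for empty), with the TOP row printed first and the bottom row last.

Answer: .......
.......
.......
.......
.......
.......
.....#.
####.#.
..####.
..#..#.
..####.

Derivation:
Drop 1: I rot0 at col 2 lands with bottom-row=0; cleared 0 line(s) (total 0); column heights now [0 0 1 1 1 1 0], max=1
Drop 2: I rot3 at col 5 lands with bottom-row=1; cleared 0 line(s) (total 0); column heights now [0 0 1 1 1 5 0], max=5
Drop 3: L rot2 at col 2 lands with bottom-row=1; cleared 0 line(s) (total 0); column heights now [0 0 3 3 3 5 0], max=5
Drop 4: I rot0 at col 0 lands with bottom-row=3; cleared 0 line(s) (total 0); column heights now [4 4 4 4 3 5 0], max=5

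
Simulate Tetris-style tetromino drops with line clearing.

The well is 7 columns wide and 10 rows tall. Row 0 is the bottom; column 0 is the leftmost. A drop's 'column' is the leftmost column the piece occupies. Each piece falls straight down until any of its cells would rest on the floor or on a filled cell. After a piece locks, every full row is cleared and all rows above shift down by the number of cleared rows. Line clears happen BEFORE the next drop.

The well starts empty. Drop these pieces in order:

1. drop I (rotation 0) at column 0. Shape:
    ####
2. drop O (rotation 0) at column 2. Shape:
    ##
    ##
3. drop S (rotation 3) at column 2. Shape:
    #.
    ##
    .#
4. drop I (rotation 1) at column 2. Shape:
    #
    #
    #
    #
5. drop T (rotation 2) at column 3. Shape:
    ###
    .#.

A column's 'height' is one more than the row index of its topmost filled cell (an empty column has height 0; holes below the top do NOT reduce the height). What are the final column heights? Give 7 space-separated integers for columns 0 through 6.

Answer: 1 1 10 6 6 6 0

Derivation:
Drop 1: I rot0 at col 0 lands with bottom-row=0; cleared 0 line(s) (total 0); column heights now [1 1 1 1 0 0 0], max=1
Drop 2: O rot0 at col 2 lands with bottom-row=1; cleared 0 line(s) (total 0); column heights now [1 1 3 3 0 0 0], max=3
Drop 3: S rot3 at col 2 lands with bottom-row=3; cleared 0 line(s) (total 0); column heights now [1 1 6 5 0 0 0], max=6
Drop 4: I rot1 at col 2 lands with bottom-row=6; cleared 0 line(s) (total 0); column heights now [1 1 10 5 0 0 0], max=10
Drop 5: T rot2 at col 3 lands with bottom-row=4; cleared 0 line(s) (total 0); column heights now [1 1 10 6 6 6 0], max=10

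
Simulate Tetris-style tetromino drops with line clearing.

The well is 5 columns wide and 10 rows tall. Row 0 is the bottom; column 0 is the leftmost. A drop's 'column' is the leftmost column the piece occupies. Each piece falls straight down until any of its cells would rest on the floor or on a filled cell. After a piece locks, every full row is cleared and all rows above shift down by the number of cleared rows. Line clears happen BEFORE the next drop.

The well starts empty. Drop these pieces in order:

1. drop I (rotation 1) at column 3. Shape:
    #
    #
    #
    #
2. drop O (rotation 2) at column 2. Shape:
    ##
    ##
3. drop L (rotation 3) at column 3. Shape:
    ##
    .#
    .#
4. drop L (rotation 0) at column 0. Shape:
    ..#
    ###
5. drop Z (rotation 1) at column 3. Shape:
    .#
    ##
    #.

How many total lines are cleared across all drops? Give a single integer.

Drop 1: I rot1 at col 3 lands with bottom-row=0; cleared 0 line(s) (total 0); column heights now [0 0 0 4 0], max=4
Drop 2: O rot2 at col 2 lands with bottom-row=4; cleared 0 line(s) (total 0); column heights now [0 0 6 6 0], max=6
Drop 3: L rot3 at col 3 lands with bottom-row=4; cleared 0 line(s) (total 0); column heights now [0 0 6 7 7], max=7
Drop 4: L rot0 at col 0 lands with bottom-row=6; cleared 1 line(s) (total 1); column heights now [0 0 7 6 6], max=7
Drop 5: Z rot1 at col 3 lands with bottom-row=6; cleared 0 line(s) (total 1); column heights now [0 0 7 8 9], max=9

Answer: 1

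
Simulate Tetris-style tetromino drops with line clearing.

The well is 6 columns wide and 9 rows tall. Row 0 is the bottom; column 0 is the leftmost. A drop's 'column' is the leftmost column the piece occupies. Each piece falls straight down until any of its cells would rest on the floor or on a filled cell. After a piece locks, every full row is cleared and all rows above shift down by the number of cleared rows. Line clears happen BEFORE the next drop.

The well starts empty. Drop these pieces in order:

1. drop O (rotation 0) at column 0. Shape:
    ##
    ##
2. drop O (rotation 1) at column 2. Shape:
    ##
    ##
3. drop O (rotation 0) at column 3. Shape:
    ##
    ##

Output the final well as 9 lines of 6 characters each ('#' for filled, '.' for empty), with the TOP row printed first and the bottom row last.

Drop 1: O rot0 at col 0 lands with bottom-row=0; cleared 0 line(s) (total 0); column heights now [2 2 0 0 0 0], max=2
Drop 2: O rot1 at col 2 lands with bottom-row=0; cleared 0 line(s) (total 0); column heights now [2 2 2 2 0 0], max=2
Drop 3: O rot0 at col 3 lands with bottom-row=2; cleared 0 line(s) (total 0); column heights now [2 2 2 4 4 0], max=4

Answer: ......
......
......
......
......
...##.
...##.
####..
####..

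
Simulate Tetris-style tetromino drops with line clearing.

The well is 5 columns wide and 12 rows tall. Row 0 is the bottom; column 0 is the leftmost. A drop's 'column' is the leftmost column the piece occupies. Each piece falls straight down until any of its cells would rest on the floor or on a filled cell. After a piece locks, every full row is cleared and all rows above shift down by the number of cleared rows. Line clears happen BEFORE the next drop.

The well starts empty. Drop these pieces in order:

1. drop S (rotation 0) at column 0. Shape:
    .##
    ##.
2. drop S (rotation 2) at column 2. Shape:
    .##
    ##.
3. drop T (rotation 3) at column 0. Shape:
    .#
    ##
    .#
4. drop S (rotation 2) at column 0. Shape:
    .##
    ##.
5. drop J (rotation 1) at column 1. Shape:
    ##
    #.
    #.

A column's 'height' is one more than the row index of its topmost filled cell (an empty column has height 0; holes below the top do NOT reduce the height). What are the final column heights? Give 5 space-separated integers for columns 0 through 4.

Answer: 6 10 10 4 4

Derivation:
Drop 1: S rot0 at col 0 lands with bottom-row=0; cleared 0 line(s) (total 0); column heights now [1 2 2 0 0], max=2
Drop 2: S rot2 at col 2 lands with bottom-row=2; cleared 0 line(s) (total 0); column heights now [1 2 3 4 4], max=4
Drop 3: T rot3 at col 0 lands with bottom-row=2; cleared 0 line(s) (total 0); column heights now [4 5 3 4 4], max=5
Drop 4: S rot2 at col 0 lands with bottom-row=5; cleared 0 line(s) (total 0); column heights now [6 7 7 4 4], max=7
Drop 5: J rot1 at col 1 lands with bottom-row=7; cleared 0 line(s) (total 0); column heights now [6 10 10 4 4], max=10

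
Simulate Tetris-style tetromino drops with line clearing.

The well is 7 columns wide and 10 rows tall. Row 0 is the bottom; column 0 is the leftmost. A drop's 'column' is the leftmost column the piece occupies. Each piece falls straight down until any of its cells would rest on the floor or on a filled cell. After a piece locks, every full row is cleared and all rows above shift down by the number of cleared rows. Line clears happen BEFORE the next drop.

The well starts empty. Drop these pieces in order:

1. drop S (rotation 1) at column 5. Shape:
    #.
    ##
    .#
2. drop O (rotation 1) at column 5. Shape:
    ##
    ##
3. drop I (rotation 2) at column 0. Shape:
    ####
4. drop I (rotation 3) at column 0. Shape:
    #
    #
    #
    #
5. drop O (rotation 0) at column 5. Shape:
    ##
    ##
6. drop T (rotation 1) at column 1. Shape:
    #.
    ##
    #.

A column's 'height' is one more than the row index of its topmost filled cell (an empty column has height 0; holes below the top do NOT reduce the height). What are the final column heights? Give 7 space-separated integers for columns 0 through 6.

Answer: 5 4 3 1 0 7 7

Derivation:
Drop 1: S rot1 at col 5 lands with bottom-row=0; cleared 0 line(s) (total 0); column heights now [0 0 0 0 0 3 2], max=3
Drop 2: O rot1 at col 5 lands with bottom-row=3; cleared 0 line(s) (total 0); column heights now [0 0 0 0 0 5 5], max=5
Drop 3: I rot2 at col 0 lands with bottom-row=0; cleared 0 line(s) (total 0); column heights now [1 1 1 1 0 5 5], max=5
Drop 4: I rot3 at col 0 lands with bottom-row=1; cleared 0 line(s) (total 0); column heights now [5 1 1 1 0 5 5], max=5
Drop 5: O rot0 at col 5 lands with bottom-row=5; cleared 0 line(s) (total 0); column heights now [5 1 1 1 0 7 7], max=7
Drop 6: T rot1 at col 1 lands with bottom-row=1; cleared 0 line(s) (total 0); column heights now [5 4 3 1 0 7 7], max=7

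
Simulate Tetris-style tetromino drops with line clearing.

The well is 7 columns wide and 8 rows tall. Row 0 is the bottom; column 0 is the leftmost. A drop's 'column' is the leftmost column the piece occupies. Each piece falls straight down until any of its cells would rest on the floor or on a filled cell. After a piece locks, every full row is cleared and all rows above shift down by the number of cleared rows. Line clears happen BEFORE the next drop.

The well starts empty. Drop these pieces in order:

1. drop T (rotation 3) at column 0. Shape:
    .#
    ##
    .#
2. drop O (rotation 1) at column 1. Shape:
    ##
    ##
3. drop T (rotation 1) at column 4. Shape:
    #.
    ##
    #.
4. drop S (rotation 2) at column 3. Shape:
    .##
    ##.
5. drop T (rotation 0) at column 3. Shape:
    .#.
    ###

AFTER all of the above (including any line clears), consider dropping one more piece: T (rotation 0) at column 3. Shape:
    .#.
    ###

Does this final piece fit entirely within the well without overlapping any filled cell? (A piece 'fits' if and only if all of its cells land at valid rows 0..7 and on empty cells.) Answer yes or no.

Answer: no

Derivation:
Drop 1: T rot3 at col 0 lands with bottom-row=0; cleared 0 line(s) (total 0); column heights now [2 3 0 0 0 0 0], max=3
Drop 2: O rot1 at col 1 lands with bottom-row=3; cleared 0 line(s) (total 0); column heights now [2 5 5 0 0 0 0], max=5
Drop 3: T rot1 at col 4 lands with bottom-row=0; cleared 0 line(s) (total 0); column heights now [2 5 5 0 3 2 0], max=5
Drop 4: S rot2 at col 3 lands with bottom-row=3; cleared 0 line(s) (total 0); column heights now [2 5 5 4 5 5 0], max=5
Drop 5: T rot0 at col 3 lands with bottom-row=5; cleared 0 line(s) (total 0); column heights now [2 5 5 6 7 6 0], max=7
Test piece T rot0 at col 3 (width 3): heights before test = [2 5 5 6 7 6 0]; fits = False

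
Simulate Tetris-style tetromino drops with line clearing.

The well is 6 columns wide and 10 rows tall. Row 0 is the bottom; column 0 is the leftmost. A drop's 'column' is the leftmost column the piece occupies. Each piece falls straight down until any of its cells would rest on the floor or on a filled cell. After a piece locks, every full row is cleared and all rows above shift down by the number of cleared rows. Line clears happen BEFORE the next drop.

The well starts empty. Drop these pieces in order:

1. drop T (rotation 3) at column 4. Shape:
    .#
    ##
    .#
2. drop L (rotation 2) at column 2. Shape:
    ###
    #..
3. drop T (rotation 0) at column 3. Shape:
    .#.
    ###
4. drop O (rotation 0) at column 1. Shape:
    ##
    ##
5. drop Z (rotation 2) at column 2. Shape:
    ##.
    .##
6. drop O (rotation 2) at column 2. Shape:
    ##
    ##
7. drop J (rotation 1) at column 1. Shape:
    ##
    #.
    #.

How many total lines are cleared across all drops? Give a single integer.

Answer: 0

Derivation:
Drop 1: T rot3 at col 4 lands with bottom-row=0; cleared 0 line(s) (total 0); column heights now [0 0 0 0 2 3], max=3
Drop 2: L rot2 at col 2 lands with bottom-row=1; cleared 0 line(s) (total 0); column heights now [0 0 3 3 3 3], max=3
Drop 3: T rot0 at col 3 lands with bottom-row=3; cleared 0 line(s) (total 0); column heights now [0 0 3 4 5 4], max=5
Drop 4: O rot0 at col 1 lands with bottom-row=3; cleared 0 line(s) (total 0); column heights now [0 5 5 4 5 4], max=5
Drop 5: Z rot2 at col 2 lands with bottom-row=5; cleared 0 line(s) (total 0); column heights now [0 5 7 7 6 4], max=7
Drop 6: O rot2 at col 2 lands with bottom-row=7; cleared 0 line(s) (total 0); column heights now [0 5 9 9 6 4], max=9
Drop 7: J rot1 at col 1 lands with bottom-row=7; cleared 0 line(s) (total 0); column heights now [0 10 10 9 6 4], max=10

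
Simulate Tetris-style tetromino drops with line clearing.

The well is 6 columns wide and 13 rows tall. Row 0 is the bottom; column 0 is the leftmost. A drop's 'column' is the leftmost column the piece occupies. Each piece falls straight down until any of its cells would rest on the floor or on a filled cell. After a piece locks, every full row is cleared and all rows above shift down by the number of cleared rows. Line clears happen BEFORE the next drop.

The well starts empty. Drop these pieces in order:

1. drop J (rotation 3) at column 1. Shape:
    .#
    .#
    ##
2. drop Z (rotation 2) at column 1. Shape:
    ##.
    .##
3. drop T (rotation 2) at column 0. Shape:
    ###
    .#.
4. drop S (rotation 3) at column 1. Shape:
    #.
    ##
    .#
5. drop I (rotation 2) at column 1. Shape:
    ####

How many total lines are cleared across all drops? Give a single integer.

Drop 1: J rot3 at col 1 lands with bottom-row=0; cleared 0 line(s) (total 0); column heights now [0 1 3 0 0 0], max=3
Drop 2: Z rot2 at col 1 lands with bottom-row=3; cleared 0 line(s) (total 0); column heights now [0 5 5 4 0 0], max=5
Drop 3: T rot2 at col 0 lands with bottom-row=5; cleared 0 line(s) (total 0); column heights now [7 7 7 4 0 0], max=7
Drop 4: S rot3 at col 1 lands with bottom-row=7; cleared 0 line(s) (total 0); column heights now [7 10 9 4 0 0], max=10
Drop 5: I rot2 at col 1 lands with bottom-row=10; cleared 0 line(s) (total 0); column heights now [7 11 11 11 11 0], max=11

Answer: 0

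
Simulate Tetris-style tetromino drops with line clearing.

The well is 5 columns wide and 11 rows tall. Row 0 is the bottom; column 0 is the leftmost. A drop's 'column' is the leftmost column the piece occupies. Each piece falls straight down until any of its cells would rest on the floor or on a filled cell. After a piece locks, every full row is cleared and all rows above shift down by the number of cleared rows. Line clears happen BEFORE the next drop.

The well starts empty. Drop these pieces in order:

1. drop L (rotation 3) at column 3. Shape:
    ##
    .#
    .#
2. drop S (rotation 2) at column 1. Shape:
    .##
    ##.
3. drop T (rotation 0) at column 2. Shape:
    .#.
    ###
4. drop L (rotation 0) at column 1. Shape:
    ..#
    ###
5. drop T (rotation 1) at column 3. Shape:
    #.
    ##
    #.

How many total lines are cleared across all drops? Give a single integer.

Drop 1: L rot3 at col 3 lands with bottom-row=0; cleared 0 line(s) (total 0); column heights now [0 0 0 3 3], max=3
Drop 2: S rot2 at col 1 lands with bottom-row=2; cleared 0 line(s) (total 0); column heights now [0 3 4 4 3], max=4
Drop 3: T rot0 at col 2 lands with bottom-row=4; cleared 0 line(s) (total 0); column heights now [0 3 5 6 5], max=6
Drop 4: L rot0 at col 1 lands with bottom-row=6; cleared 0 line(s) (total 0); column heights now [0 7 7 8 5], max=8
Drop 5: T rot1 at col 3 lands with bottom-row=8; cleared 0 line(s) (total 0); column heights now [0 7 7 11 10], max=11

Answer: 0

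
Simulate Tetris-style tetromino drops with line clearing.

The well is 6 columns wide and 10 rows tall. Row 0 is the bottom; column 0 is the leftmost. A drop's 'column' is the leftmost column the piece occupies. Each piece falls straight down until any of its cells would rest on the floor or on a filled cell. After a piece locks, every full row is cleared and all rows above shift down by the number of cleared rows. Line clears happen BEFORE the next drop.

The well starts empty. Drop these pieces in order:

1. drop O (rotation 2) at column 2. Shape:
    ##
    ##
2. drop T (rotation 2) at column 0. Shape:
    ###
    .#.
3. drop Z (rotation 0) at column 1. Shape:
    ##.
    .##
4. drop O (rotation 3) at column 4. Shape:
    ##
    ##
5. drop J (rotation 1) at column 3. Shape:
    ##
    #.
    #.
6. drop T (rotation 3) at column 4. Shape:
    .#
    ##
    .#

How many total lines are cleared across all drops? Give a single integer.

Drop 1: O rot2 at col 2 lands with bottom-row=0; cleared 0 line(s) (total 0); column heights now [0 0 2 2 0 0], max=2
Drop 2: T rot2 at col 0 lands with bottom-row=1; cleared 0 line(s) (total 0); column heights now [3 3 3 2 0 0], max=3
Drop 3: Z rot0 at col 1 lands with bottom-row=3; cleared 0 line(s) (total 0); column heights now [3 5 5 4 0 0], max=5
Drop 4: O rot3 at col 4 lands with bottom-row=0; cleared 0 line(s) (total 0); column heights now [3 5 5 4 2 2], max=5
Drop 5: J rot1 at col 3 lands with bottom-row=4; cleared 0 line(s) (total 0); column heights now [3 5 5 7 7 2], max=7
Drop 6: T rot3 at col 4 lands with bottom-row=6; cleared 0 line(s) (total 0); column heights now [3 5 5 7 8 9], max=9

Answer: 0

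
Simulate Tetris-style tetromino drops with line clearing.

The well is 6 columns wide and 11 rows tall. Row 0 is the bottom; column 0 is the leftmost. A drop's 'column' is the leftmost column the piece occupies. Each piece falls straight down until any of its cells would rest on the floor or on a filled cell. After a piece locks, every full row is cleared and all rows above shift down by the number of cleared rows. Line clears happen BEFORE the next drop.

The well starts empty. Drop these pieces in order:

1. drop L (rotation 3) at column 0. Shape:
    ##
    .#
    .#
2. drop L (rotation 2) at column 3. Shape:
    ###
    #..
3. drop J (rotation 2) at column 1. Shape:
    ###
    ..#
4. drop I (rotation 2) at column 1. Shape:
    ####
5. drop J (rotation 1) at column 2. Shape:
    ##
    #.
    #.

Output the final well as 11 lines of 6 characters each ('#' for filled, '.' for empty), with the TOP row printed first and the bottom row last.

Drop 1: L rot3 at col 0 lands with bottom-row=0; cleared 0 line(s) (total 0); column heights now [3 3 0 0 0 0], max=3
Drop 2: L rot2 at col 3 lands with bottom-row=0; cleared 0 line(s) (total 0); column heights now [3 3 0 2 2 2], max=3
Drop 3: J rot2 at col 1 lands with bottom-row=2; cleared 0 line(s) (total 0); column heights now [3 4 4 4 2 2], max=4
Drop 4: I rot2 at col 1 lands with bottom-row=4; cleared 0 line(s) (total 0); column heights now [3 5 5 5 5 2], max=5
Drop 5: J rot1 at col 2 lands with bottom-row=5; cleared 0 line(s) (total 0); column heights now [3 5 8 8 5 2], max=8

Answer: ......
......
......
..##..
..#...
..#...
.####.
.###..
##.#..
.#.###
.#.#..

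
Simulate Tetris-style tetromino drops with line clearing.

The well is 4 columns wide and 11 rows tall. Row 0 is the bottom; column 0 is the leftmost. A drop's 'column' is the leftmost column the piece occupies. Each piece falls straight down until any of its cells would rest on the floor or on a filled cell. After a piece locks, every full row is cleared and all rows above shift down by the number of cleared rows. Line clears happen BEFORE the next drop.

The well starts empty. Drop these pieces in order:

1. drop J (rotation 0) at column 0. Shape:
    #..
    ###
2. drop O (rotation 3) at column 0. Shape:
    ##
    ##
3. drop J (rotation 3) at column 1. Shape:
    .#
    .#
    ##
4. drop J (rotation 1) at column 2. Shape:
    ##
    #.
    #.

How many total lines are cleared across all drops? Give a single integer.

Answer: 0

Derivation:
Drop 1: J rot0 at col 0 lands with bottom-row=0; cleared 0 line(s) (total 0); column heights now [2 1 1 0], max=2
Drop 2: O rot3 at col 0 lands with bottom-row=2; cleared 0 line(s) (total 0); column heights now [4 4 1 0], max=4
Drop 3: J rot3 at col 1 lands with bottom-row=4; cleared 0 line(s) (total 0); column heights now [4 5 7 0], max=7
Drop 4: J rot1 at col 2 lands with bottom-row=7; cleared 0 line(s) (total 0); column heights now [4 5 10 10], max=10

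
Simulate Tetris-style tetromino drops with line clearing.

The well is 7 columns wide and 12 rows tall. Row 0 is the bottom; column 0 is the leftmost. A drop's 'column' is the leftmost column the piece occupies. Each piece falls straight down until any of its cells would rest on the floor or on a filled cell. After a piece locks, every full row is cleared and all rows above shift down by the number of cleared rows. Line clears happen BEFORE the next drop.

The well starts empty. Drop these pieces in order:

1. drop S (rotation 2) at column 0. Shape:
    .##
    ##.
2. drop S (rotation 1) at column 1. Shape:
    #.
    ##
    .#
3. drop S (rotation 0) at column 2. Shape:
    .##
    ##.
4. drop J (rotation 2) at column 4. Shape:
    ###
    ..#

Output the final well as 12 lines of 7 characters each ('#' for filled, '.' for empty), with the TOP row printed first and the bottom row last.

Answer: .......
.......
.......
.......
.......
....###
...##.#
.###...
.##....
..#....
.##....
##.....

Derivation:
Drop 1: S rot2 at col 0 lands with bottom-row=0; cleared 0 line(s) (total 0); column heights now [1 2 2 0 0 0 0], max=2
Drop 2: S rot1 at col 1 lands with bottom-row=2; cleared 0 line(s) (total 0); column heights now [1 5 4 0 0 0 0], max=5
Drop 3: S rot0 at col 2 lands with bottom-row=4; cleared 0 line(s) (total 0); column heights now [1 5 5 6 6 0 0], max=6
Drop 4: J rot2 at col 4 lands with bottom-row=5; cleared 0 line(s) (total 0); column heights now [1 5 5 6 7 7 7], max=7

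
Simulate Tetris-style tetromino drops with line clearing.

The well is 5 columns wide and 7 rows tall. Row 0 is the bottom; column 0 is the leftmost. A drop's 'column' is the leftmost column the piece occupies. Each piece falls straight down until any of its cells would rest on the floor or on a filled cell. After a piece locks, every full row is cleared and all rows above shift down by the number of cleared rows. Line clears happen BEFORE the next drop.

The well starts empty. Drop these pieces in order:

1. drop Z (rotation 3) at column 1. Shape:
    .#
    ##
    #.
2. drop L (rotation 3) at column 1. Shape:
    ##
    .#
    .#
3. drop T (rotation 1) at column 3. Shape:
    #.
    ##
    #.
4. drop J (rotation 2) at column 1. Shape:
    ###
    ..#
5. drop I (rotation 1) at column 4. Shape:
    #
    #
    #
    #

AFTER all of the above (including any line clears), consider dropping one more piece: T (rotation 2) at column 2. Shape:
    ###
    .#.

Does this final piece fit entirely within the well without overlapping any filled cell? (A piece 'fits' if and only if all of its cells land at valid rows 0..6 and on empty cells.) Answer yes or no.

Drop 1: Z rot3 at col 1 lands with bottom-row=0; cleared 0 line(s) (total 0); column heights now [0 2 3 0 0], max=3
Drop 2: L rot3 at col 1 lands with bottom-row=3; cleared 0 line(s) (total 0); column heights now [0 6 6 0 0], max=6
Drop 3: T rot1 at col 3 lands with bottom-row=0; cleared 0 line(s) (total 0); column heights now [0 6 6 3 2], max=6
Drop 4: J rot2 at col 1 lands with bottom-row=5; cleared 0 line(s) (total 0); column heights now [0 7 7 7 2], max=7
Drop 5: I rot1 at col 4 lands with bottom-row=2; cleared 0 line(s) (total 0); column heights now [0 7 7 7 6], max=7
Test piece T rot2 at col 2 (width 3): heights before test = [0 7 7 7 6]; fits = False

Answer: no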